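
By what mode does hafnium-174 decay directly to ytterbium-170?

ΔA = 170 − 174 = -4; ΔZ = 70 − 72 = -2.
A drops by 4 and Z drops by 2 — the signature of alpha emission.

alpha decay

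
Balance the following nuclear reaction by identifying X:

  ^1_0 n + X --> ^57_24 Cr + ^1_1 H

Conserve mass number: 1 + A = 57 + 1, so A = 57.
Conserve atomic number: 0 + Z = 24 + 1, so Z = 25.
Z = 25 is manganese, so the species is ^57_25 Mn.

Mn-57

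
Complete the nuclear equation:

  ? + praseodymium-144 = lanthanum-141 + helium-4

Conserve mass number: A + 144 = 141 + 4, so A = 1.
Conserve atomic number: Z + 59 = 57 + 2, so Z = 0.
A = 1 and Z = 0 is neutron — a neutron.

neutron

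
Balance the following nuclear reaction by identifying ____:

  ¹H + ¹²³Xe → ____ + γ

Conserve mass number: 1 + 123 = A + 0, so A = 124.
Conserve atomic number: 1 + 54 = Z + 0, so Z = 55.
Z = 55 is caesium, so the species is ¹²⁴Cs.

Cs-124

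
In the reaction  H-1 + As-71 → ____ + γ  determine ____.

Se-72

Conserve mass number: 1 + 71 = A + 0, so A = 72.
Conserve atomic number: 1 + 33 = Z + 0, so Z = 34.
Z = 34 is selenium, so the species is Se-72.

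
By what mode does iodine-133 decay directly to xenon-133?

beta-minus decay

ΔA = 133 − 133 = 0; ΔZ = 54 − 53 = +1.
A is unchanged and Z rises by 1 — a neutron has become a proton (β⁻ decay).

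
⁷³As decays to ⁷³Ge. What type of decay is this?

ΔA = 73 − 73 = 0; ΔZ = 32 − 33 = -1.
A is unchanged and Z drops by 1 — a proton has become a neutron (β⁺ emission or electron capture).

beta-plus decay or electron capture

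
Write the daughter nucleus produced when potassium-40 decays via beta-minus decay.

Ca-40

Beta-minus decay: mass number changes by +0, atomic number by +1.
A: 40 = 40; Z: 19 + 1 = 20.
Z = 20 is calcium, so the daughter is calcium-40.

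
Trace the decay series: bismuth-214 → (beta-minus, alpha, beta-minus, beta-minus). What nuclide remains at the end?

Po-210

Start: (A, Z) = (214, 83).
After β⁻: (214, 84).
After α: (210, 82).
After β⁻: (210, 83).
After β⁻: (210, 84).
Z = 84 is polonium.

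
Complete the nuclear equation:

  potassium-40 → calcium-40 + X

Conserve mass number: 40 = 40 + A, so A = 0.
Conserve atomic number: 19 = 20 + Z, so Z = -1.
A = 0 and Z = -1 is e⁻ — a beta-minus particle.

beta-minus particle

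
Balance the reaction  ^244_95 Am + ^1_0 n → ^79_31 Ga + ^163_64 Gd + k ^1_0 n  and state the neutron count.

Conserve mass number: 245 = 79 + 163 + k, so k = 245 − 242 = 3.
Check atomic number: 95 = 31 + 64 + 0 = 95. ✓

3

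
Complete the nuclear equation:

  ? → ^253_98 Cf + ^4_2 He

Conserve mass number: A = 253 + 4, so A = 257.
Conserve atomic number: Z = 98 + 2, so Z = 100.
Z = 100 is fermium, so the species is ^257_100 Fm.

Fm-257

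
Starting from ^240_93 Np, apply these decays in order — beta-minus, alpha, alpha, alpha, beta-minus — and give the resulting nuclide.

Ac-228

Start: (A, Z) = (240, 93).
After β⁻: (240, 94).
After α: (236, 92).
After α: (232, 90).
After α: (228, 88).
After β⁻: (228, 89).
Z = 89 is actinium.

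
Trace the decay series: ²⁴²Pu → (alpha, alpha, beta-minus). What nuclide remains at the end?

Pa-234

Start: (A, Z) = (242, 94).
After α: (238, 92).
After α: (234, 90).
After β⁻: (234, 91).
Z = 91 is protactinium.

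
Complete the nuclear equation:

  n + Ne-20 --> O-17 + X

alpha particle

Conserve mass number: 1 + 20 = 17 + A, so A = 4.
Conserve atomic number: 0 + 10 = 8 + Z, so Z = 2.
A = 4 and Z = 2 is He-4 — an alpha particle.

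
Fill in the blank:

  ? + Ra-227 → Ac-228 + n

Conserve mass number: A + 227 = 228 + 1, so A = 2.
Conserve atomic number: Z + 88 = 89 + 0, so Z = 1.
A = 2 and Z = 1 is H-2 — a deuteron.

deuteron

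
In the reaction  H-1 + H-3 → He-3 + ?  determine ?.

neutron

Conserve mass number: 1 + 3 = 3 + A, so A = 1.
Conserve atomic number: 1 + 1 = 2 + Z, so Z = 0.
A = 1 and Z = 0 is n — a neutron.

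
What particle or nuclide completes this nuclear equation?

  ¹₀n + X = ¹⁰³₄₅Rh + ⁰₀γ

Conserve mass number: 1 + A = 103 + 0, so A = 102.
Conserve atomic number: 0 + Z = 45 + 0, so Z = 45.
Z = 45 is rhodium, so the species is ¹⁰²₄₅Rh.

Rh-102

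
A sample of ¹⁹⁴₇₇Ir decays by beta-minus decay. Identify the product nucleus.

Pt-194

Beta-minus decay: mass number changes by +0, atomic number by +1.
A: 194 = 194; Z: 77 + 1 = 78.
Z = 78 is platinum, so the daughter is ¹⁹⁴₇₈Pt.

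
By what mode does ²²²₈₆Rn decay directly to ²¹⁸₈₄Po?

alpha decay

ΔA = 218 − 222 = -4; ΔZ = 84 − 86 = -2.
A drops by 4 and Z drops by 2 — the signature of alpha emission.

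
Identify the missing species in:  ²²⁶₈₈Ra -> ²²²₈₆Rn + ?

Conserve mass number: 226 = 222 + A, so A = 4.
Conserve atomic number: 88 = 86 + Z, so Z = 2.
A = 4 and Z = 2 is ⁴₂He — an alpha particle.

alpha particle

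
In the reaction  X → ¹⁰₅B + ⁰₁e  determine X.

C-10

Conserve mass number: A = 10 + 0, so A = 10.
Conserve atomic number: Z = 5 + 1, so Z = 6.
Z = 6 is carbon, so the species is ¹⁰₆C.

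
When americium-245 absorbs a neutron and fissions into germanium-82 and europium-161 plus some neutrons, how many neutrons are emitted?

Conserve mass number: 246 = 82 + 161 + k, so k = 246 − 243 = 3.
Check atomic number: 95 = 32 + 63 + 0 = 95. ✓

3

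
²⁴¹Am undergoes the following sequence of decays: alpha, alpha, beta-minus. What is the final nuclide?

Start: (A, Z) = (241, 95).
After α: (237, 93).
After α: (233, 91).
After β⁻: (233, 92).
Z = 92 is uranium.

U-233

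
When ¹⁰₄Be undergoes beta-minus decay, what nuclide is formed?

B-10

Beta-minus decay: mass number changes by +0, atomic number by +1.
A: 10 = 10; Z: 4 + 1 = 5.
Z = 5 is boron, so the daughter is ¹⁰₅B.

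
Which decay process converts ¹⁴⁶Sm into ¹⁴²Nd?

ΔA = 142 − 146 = -4; ΔZ = 60 − 62 = -2.
A drops by 4 and Z drops by 2 — the signature of alpha emission.

alpha decay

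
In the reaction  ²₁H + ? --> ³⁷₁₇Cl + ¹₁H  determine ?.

Cl-36

Conserve mass number: 2 + A = 37 + 1, so A = 36.
Conserve atomic number: 1 + Z = 17 + 1, so Z = 17.
Z = 17 is chlorine, so the species is ³⁶₁₇Cl.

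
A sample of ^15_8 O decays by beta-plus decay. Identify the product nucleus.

Beta-plus decay: mass number changes by +0, atomic number by -1.
A: 15 = 15; Z: 8 − 1 = 7.
Z = 7 is nitrogen, so the daughter is ^15_7 N.

N-15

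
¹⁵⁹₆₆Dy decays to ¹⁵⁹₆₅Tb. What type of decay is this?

beta-plus decay or electron capture

ΔA = 159 − 159 = 0; ΔZ = 65 − 66 = -1.
A is unchanged and Z drops by 1 — a proton has become a neutron (β⁺ emission or electron capture).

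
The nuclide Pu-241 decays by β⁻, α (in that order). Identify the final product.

Start: (A, Z) = (241, 94).
After β⁻: (241, 95).
After α: (237, 93).
Z = 93 is neptunium.

Np-237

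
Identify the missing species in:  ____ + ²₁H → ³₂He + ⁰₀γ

Conserve mass number: A + 2 = 3 + 0, so A = 1.
Conserve atomic number: Z + 1 = 2 + 0, so Z = 1.
A = 1 and Z = 1 is ¹₁H — a proton.

proton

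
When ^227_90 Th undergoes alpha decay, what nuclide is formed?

Alpha decay: mass number changes by -4, atomic number by -2.
A: 227 − 4 = 223; Z: 90 − 2 = 88.
Z = 88 is radium, so the daughter is ^223_88 Ra.

Ra-223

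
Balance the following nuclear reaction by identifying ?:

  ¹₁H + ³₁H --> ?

He-4

Conserve mass number: 1 + 3 = A, so A = 4.
Conserve atomic number: 1 + 1 = Z, so Z = 2.
A = 4 and Z = 2 is ⁴₂He — an alpha particle.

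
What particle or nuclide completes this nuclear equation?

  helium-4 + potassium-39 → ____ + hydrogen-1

Conserve mass number: 4 + 39 = A + 1, so A = 42.
Conserve atomic number: 2 + 19 = Z + 1, so Z = 20.
Z = 20 is calcium, so the species is calcium-42.

Ca-42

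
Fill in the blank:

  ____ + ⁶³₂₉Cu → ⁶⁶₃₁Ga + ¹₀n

Conserve mass number: A + 63 = 66 + 1, so A = 4.
Conserve atomic number: Z + 29 = 31 + 0, so Z = 2.
A = 4 and Z = 2 is ⁴₂He — an alpha particle.

alpha particle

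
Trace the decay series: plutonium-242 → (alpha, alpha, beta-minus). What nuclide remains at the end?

Pa-234

Start: (A, Z) = (242, 94).
After α: (238, 92).
After α: (234, 90).
After β⁻: (234, 91).
Z = 91 is protactinium.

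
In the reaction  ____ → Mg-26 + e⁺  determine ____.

Conserve mass number: A = 26 + 0, so A = 26.
Conserve atomic number: Z = 12 + 1, so Z = 13.
Z = 13 is aluminium, so the species is Al-26.

Al-26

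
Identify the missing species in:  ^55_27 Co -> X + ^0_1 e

Fe-55

Conserve mass number: 55 = A + 0, so A = 55.
Conserve atomic number: 27 = Z + 1, so Z = 26.
Z = 26 is iron, so the species is ^55_26 Fe.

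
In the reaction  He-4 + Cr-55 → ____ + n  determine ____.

Conserve mass number: 4 + 55 = A + 1, so A = 58.
Conserve atomic number: 2 + 24 = Z + 0, so Z = 26.
Z = 26 is iron, so the species is Fe-58.

Fe-58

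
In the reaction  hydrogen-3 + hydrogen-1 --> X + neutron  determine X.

He-3

Conserve mass number: 3 + 1 = A + 1, so A = 3.
Conserve atomic number: 1 + 1 = Z + 0, so Z = 2.
Z = 2 is helium, so the species is helium-3.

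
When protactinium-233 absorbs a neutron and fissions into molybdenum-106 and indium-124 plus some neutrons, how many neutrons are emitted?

Conserve mass number: 234 = 106 + 124 + k, so k = 234 − 230 = 4.
Check atomic number: 91 = 42 + 49 + 0 = 91. ✓

4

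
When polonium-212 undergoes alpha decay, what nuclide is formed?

Pb-208

Alpha decay: mass number changes by -4, atomic number by -2.
A: 212 − 4 = 208; Z: 84 − 2 = 82.
Z = 82 is lead, so the daughter is lead-208.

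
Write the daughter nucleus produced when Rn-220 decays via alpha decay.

Alpha decay: mass number changes by -4, atomic number by -2.
A: 220 − 4 = 216; Z: 86 − 2 = 84.
Z = 84 is polonium, so the daughter is Po-216.

Po-216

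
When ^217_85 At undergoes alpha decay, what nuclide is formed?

Alpha decay: mass number changes by -4, atomic number by -2.
A: 217 − 4 = 213; Z: 85 − 2 = 83.
Z = 83 is bismuth, so the daughter is ^213_83 Bi.

Bi-213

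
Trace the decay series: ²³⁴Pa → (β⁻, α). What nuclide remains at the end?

Start: (A, Z) = (234, 91).
After β⁻: (234, 92).
After α: (230, 90).
Z = 90 is thorium.

Th-230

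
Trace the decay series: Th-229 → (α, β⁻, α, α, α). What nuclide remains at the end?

Start: (A, Z) = (229, 90).
After α: (225, 88).
After β⁻: (225, 89).
After α: (221, 87).
After α: (217, 85).
After α: (213, 83).
Z = 83 is bismuth.

Bi-213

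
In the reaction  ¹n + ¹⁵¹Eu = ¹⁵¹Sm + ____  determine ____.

proton

Conserve mass number: 1 + 151 = 151 + A, so A = 1.
Conserve atomic number: 0 + 63 = 62 + Z, so Z = 1.
A = 1 and Z = 1 is ¹H — a proton.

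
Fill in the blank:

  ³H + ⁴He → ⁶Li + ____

Conserve mass number: 3 + 4 = 6 + A, so A = 1.
Conserve atomic number: 1 + 2 = 3 + Z, so Z = 0.
A = 1 and Z = 0 is ¹n — a neutron.

neutron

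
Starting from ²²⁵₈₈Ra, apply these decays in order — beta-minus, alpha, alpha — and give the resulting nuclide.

At-217

Start: (A, Z) = (225, 88).
After β⁻: (225, 89).
After α: (221, 87).
After α: (217, 85).
Z = 85 is astatine.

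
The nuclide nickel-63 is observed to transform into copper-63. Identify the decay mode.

ΔA = 63 − 63 = 0; ΔZ = 29 − 28 = +1.
A is unchanged and Z rises by 1 — a neutron has become a proton (β⁻ decay).

beta-minus decay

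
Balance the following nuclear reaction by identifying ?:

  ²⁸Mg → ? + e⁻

Conserve mass number: 28 = A + 0, so A = 28.
Conserve atomic number: 12 = Z − 1, so Z = 13.
Z = 13 is aluminium, so the species is ²⁸Al.

Al-28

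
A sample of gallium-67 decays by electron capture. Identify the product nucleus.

Electron capture: mass number changes by +0, atomic number by -1.
A: 67 = 67; Z: 31 − 1 = 30.
Z = 30 is zinc, so the daughter is zinc-67.

Zn-67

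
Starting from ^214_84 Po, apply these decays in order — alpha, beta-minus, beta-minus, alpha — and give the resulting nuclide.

Pb-206

Start: (A, Z) = (214, 84).
After α: (210, 82).
After β⁻: (210, 83).
After β⁻: (210, 84).
After α: (206, 82).
Z = 82 is lead.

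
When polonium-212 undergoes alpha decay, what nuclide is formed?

Alpha decay: mass number changes by -4, atomic number by -2.
A: 212 − 4 = 208; Z: 84 − 2 = 82.
Z = 82 is lead, so the daughter is lead-208.

Pb-208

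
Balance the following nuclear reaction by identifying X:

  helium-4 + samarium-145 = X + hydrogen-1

Eu-148

Conserve mass number: 4 + 145 = A + 1, so A = 148.
Conserve atomic number: 2 + 62 = Z + 1, so Z = 63.
Z = 63 is europium, so the species is europium-148.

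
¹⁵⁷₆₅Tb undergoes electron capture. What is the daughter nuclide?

Electron capture: mass number changes by +0, atomic number by -1.
A: 157 = 157; Z: 65 − 1 = 64.
Z = 64 is gadolinium, so the daughter is ¹⁵⁷₆₄Gd.

Gd-157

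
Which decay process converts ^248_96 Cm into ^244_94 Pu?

alpha decay

ΔA = 244 − 248 = -4; ΔZ = 94 − 96 = -2.
A drops by 4 and Z drops by 2 — the signature of alpha emission.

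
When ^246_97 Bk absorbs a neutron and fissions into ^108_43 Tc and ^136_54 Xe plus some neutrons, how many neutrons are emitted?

3

Conserve mass number: 247 = 108 + 136 + k, so k = 247 − 244 = 3.
Check atomic number: 97 = 43 + 54 + 0 = 97. ✓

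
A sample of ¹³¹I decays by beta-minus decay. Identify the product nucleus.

Beta-minus decay: mass number changes by +0, atomic number by +1.
A: 131 = 131; Z: 53 + 1 = 54.
Z = 54 is xenon, so the daughter is ¹³¹Xe.

Xe-131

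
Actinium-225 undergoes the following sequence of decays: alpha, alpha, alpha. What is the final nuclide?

Start: (A, Z) = (225, 89).
After α: (221, 87).
After α: (217, 85).
After α: (213, 83).
Z = 83 is bismuth.

Bi-213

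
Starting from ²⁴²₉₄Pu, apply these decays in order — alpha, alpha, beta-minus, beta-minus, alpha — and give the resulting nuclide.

Start: (A, Z) = (242, 94).
After α: (238, 92).
After α: (234, 90).
After β⁻: (234, 91).
After β⁻: (234, 92).
After α: (230, 90).
Z = 90 is thorium.

Th-230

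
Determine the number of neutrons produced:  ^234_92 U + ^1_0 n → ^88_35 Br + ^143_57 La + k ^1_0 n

4

Conserve mass number: 235 = 88 + 143 + k, so k = 235 − 231 = 4.
Check atomic number: 92 = 35 + 57 + 0 = 92. ✓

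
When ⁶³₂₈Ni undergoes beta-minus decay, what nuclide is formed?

Cu-63

Beta-minus decay: mass number changes by +0, atomic number by +1.
A: 63 = 63; Z: 28 + 1 = 29.
Z = 29 is copper, so the daughter is ⁶³₂₉Cu.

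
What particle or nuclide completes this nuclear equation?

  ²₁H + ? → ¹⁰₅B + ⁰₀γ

Be-8

Conserve mass number: 2 + A = 10 + 0, so A = 8.
Conserve atomic number: 1 + Z = 5 + 0, so Z = 4.
Z = 4 is beryllium, so the species is ⁸₄Be.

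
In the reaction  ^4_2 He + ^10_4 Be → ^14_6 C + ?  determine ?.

gamma ray

Conserve mass number: 4 + 10 = 14 + A, so A = 0.
Conserve atomic number: 2 + 4 = 6 + Z, so Z = 0.
A = 0 and Z = 0 is ^0_0 γ — a gamma ray.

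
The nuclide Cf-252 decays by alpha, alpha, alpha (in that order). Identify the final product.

Start: (A, Z) = (252, 98).
After α: (248, 96).
After α: (244, 94).
After α: (240, 92).
Z = 92 is uranium.

U-240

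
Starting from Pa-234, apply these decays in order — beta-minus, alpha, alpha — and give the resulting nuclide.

Start: (A, Z) = (234, 91).
After β⁻: (234, 92).
After α: (230, 90).
After α: (226, 88).
Z = 88 is radium.

Ra-226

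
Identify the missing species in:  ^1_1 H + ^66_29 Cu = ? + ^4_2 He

Conserve mass number: 1 + 66 = A + 4, so A = 63.
Conserve atomic number: 1 + 29 = Z + 2, so Z = 28.
Z = 28 is nickel, so the species is ^63_28 Ni.

Ni-63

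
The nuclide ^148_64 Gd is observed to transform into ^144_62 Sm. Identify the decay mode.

ΔA = 144 − 148 = -4; ΔZ = 62 − 64 = -2.
A drops by 4 and Z drops by 2 — the signature of alpha emission.

alpha decay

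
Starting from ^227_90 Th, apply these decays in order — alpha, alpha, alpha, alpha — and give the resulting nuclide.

Pb-211

Start: (A, Z) = (227, 90).
After α: (223, 88).
After α: (219, 86).
After α: (215, 84).
After α: (211, 82).
Z = 82 is lead.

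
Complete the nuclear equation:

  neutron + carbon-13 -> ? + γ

C-14

Conserve mass number: 1 + 13 = A + 0, so A = 14.
Conserve atomic number: 0 + 6 = Z + 0, so Z = 6.
Z = 6 is carbon, so the species is carbon-14.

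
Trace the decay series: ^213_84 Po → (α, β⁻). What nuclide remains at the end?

Bi-209

Start: (A, Z) = (213, 84).
After α: (209, 82).
After β⁻: (209, 83).
Z = 83 is bismuth.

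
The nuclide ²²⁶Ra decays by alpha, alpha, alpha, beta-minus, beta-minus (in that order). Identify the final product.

Start: (A, Z) = (226, 88).
After α: (222, 86).
After α: (218, 84).
After α: (214, 82).
After β⁻: (214, 83).
After β⁻: (214, 84).
Z = 84 is polonium.

Po-214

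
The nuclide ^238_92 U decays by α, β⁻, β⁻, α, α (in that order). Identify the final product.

Start: (A, Z) = (238, 92).
After α: (234, 90).
After β⁻: (234, 91).
After β⁻: (234, 92).
After α: (230, 90).
After α: (226, 88).
Z = 88 is radium.

Ra-226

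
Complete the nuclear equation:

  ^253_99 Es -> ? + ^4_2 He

Conserve mass number: 253 = A + 4, so A = 249.
Conserve atomic number: 99 = Z + 2, so Z = 97.
Z = 97 is berkelium, so the species is ^249_97 Bk.

Bk-249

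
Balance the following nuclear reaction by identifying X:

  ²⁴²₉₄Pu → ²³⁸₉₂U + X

alpha particle

Conserve mass number: 242 = 238 + A, so A = 4.
Conserve atomic number: 94 = 92 + Z, so Z = 2.
A = 4 and Z = 2 is ⁴₂He — an alpha particle.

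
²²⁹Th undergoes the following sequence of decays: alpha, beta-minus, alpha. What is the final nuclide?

Fr-221

Start: (A, Z) = (229, 90).
After α: (225, 88).
After β⁻: (225, 89).
After α: (221, 87).
Z = 87 is francium.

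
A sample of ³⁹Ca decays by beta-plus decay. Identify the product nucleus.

Beta-plus decay: mass number changes by +0, atomic number by -1.
A: 39 = 39; Z: 20 − 1 = 19.
Z = 19 is potassium, so the daughter is ³⁹K.

K-39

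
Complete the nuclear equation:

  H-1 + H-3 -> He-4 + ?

gamma ray

Conserve mass number: 1 + 3 = 4 + A, so A = 0.
Conserve atomic number: 1 + 1 = 2 + Z, so Z = 0.
A = 0 and Z = 0 is γ — a gamma ray.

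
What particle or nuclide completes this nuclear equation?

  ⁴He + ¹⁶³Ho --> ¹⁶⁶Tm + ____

Conserve mass number: 4 + 163 = 166 + A, so A = 1.
Conserve atomic number: 2 + 67 = 69 + Z, so Z = 0.
A = 1 and Z = 0 is ¹n — a neutron.

neutron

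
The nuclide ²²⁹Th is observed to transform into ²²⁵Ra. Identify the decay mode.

ΔA = 225 − 229 = -4; ΔZ = 88 − 90 = -2.
A drops by 4 and Z drops by 2 — the signature of alpha emission.

alpha decay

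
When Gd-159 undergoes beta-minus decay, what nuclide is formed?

Beta-minus decay: mass number changes by +0, atomic number by +1.
A: 159 = 159; Z: 64 + 1 = 65.
Z = 65 is terbium, so the daughter is Tb-159.

Tb-159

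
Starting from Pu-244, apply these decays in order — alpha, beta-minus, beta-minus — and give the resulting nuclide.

Pu-240

Start: (A, Z) = (244, 94).
After α: (240, 92).
After β⁻: (240, 93).
After β⁻: (240, 94).
Z = 94 is plutonium.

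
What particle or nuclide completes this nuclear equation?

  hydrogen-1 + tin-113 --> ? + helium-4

Conserve mass number: 1 + 113 = A + 4, so A = 110.
Conserve atomic number: 1 + 50 = Z + 2, so Z = 49.
Z = 49 is indium, so the species is indium-110.

In-110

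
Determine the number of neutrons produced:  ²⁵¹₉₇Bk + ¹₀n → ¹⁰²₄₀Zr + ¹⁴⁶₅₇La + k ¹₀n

Conserve mass number: 252 = 102 + 146 + k, so k = 252 − 248 = 4.
Check atomic number: 97 = 40 + 57 + 0 = 97. ✓

4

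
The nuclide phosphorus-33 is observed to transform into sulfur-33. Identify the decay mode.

beta-minus decay

ΔA = 33 − 33 = 0; ΔZ = 16 − 15 = +1.
A is unchanged and Z rises by 1 — a neutron has become a proton (β⁻ decay).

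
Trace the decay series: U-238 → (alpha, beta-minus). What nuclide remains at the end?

Start: (A, Z) = (238, 92).
After α: (234, 90).
After β⁻: (234, 91).
Z = 91 is protactinium.

Pa-234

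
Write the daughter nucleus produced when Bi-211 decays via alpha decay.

Tl-207

Alpha decay: mass number changes by -4, atomic number by -2.
A: 211 − 4 = 207; Z: 83 − 2 = 81.
Z = 81 is thallium, so the daughter is Tl-207.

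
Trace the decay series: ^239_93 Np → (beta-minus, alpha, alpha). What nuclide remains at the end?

Start: (A, Z) = (239, 93).
After β⁻: (239, 94).
After α: (235, 92).
After α: (231, 90).
Z = 90 is thorium.

Th-231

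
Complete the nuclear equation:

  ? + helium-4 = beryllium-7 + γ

He-3

Conserve mass number: A + 4 = 7 + 0, so A = 3.
Conserve atomic number: Z + 2 = 4 + 0, so Z = 2.
Z = 2 is helium, so the species is helium-3.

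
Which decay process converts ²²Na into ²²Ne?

beta-plus decay or electron capture

ΔA = 22 − 22 = 0; ΔZ = 10 − 11 = -1.
A is unchanged and Z drops by 1 — a proton has become a neutron (β⁺ emission or electron capture).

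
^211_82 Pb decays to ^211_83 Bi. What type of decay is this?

beta-minus decay

ΔA = 211 − 211 = 0; ΔZ = 83 − 82 = +1.
A is unchanged and Z rises by 1 — a neutron has become a proton (β⁻ decay).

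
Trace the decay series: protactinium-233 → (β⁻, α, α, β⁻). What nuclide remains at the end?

Ac-225

Start: (A, Z) = (233, 91).
After β⁻: (233, 92).
After α: (229, 90).
After α: (225, 88).
After β⁻: (225, 89).
Z = 89 is actinium.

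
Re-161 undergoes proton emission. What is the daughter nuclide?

Proton emission: mass number changes by -1, atomic number by -1.
A: 161 − 1 = 160; Z: 75 − 1 = 74.
Z = 74 is tungsten, so the daughter is W-160.

W-160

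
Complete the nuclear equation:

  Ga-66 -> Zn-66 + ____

positron

Conserve mass number: 66 = 66 + A, so A = 0.
Conserve atomic number: 31 = 30 + Z, so Z = 1.
A = 0 and Z = 1 is e⁺ — a positron.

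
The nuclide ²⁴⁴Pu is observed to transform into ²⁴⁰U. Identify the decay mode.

ΔA = 240 − 244 = -4; ΔZ = 92 − 94 = -2.
A drops by 4 and Z drops by 2 — the signature of alpha emission.

alpha decay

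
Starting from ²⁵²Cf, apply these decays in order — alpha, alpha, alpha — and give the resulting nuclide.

Start: (A, Z) = (252, 98).
After α: (248, 96).
After α: (244, 94).
After α: (240, 92).
Z = 92 is uranium.

U-240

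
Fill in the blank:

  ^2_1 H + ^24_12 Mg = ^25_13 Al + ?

neutron

Conserve mass number: 2 + 24 = 25 + A, so A = 1.
Conserve atomic number: 1 + 12 = 13 + Z, so Z = 0.
A = 1 and Z = 0 is ^1_0 n — a neutron.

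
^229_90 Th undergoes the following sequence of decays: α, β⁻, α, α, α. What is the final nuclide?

Bi-213

Start: (A, Z) = (229, 90).
After α: (225, 88).
After β⁻: (225, 89).
After α: (221, 87).
After α: (217, 85).
After α: (213, 83).
Z = 83 is bismuth.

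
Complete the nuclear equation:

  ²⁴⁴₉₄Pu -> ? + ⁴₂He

Conserve mass number: 244 = A + 4, so A = 240.
Conserve atomic number: 94 = Z + 2, so Z = 92.
Z = 92 is uranium, so the species is ²⁴⁰₉₂U.

U-240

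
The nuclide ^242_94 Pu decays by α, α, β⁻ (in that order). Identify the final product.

Start: (A, Z) = (242, 94).
After α: (238, 92).
After α: (234, 90).
After β⁻: (234, 91).
Z = 91 is protactinium.

Pa-234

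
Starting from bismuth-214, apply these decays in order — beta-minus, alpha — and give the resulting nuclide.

Start: (A, Z) = (214, 83).
After β⁻: (214, 84).
After α: (210, 82).
Z = 82 is lead.

Pb-210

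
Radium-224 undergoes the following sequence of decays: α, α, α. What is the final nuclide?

Start: (A, Z) = (224, 88).
After α: (220, 86).
After α: (216, 84).
After α: (212, 82).
Z = 82 is lead.

Pb-212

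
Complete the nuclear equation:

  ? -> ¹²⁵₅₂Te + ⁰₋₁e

Sb-125

Conserve mass number: A = 125 + 0, so A = 125.
Conserve atomic number: Z = 52 − 1, so Z = 51.
Z = 51 is antimony, so the species is ¹²⁵₅₁Sb.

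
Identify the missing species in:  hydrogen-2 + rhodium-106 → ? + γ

Conserve mass number: 2 + 106 = A + 0, so A = 108.
Conserve atomic number: 1 + 45 = Z + 0, so Z = 46.
Z = 46 is palladium, so the species is palladium-108.

Pd-108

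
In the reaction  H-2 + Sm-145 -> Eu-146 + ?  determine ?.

neutron

Conserve mass number: 2 + 145 = 146 + A, so A = 1.
Conserve atomic number: 1 + 62 = 63 + Z, so Z = 0.
A = 1 and Z = 0 is n — a neutron.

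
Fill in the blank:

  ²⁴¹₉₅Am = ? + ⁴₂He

Np-237

Conserve mass number: 241 = A + 4, so A = 237.
Conserve atomic number: 95 = Z + 2, so Z = 93.
Z = 93 is neptunium, so the species is ²³⁷₉₃Np.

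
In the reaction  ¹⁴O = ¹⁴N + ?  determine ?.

Conserve mass number: 14 = 14 + A, so A = 0.
Conserve atomic number: 8 = 7 + Z, so Z = 1.
A = 0 and Z = 1 is e⁺ — a positron.

positron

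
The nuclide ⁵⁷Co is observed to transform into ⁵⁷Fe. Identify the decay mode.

beta-plus decay or electron capture

ΔA = 57 − 57 = 0; ΔZ = 26 − 27 = -1.
A is unchanged and Z drops by 1 — a proton has become a neutron (β⁺ emission or electron capture).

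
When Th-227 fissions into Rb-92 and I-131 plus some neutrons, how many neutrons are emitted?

Conserve mass number: 227 = 92 + 131 + k, so k = 227 − 223 = 4.
Check atomic number: 90 = 37 + 53 + 0 = 90. ✓

4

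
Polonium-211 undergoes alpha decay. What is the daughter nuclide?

Alpha decay: mass number changes by -4, atomic number by -2.
A: 211 − 4 = 207; Z: 84 − 2 = 82.
Z = 82 is lead, so the daughter is lead-207.

Pb-207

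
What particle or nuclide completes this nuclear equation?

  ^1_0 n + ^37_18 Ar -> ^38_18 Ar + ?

Conserve mass number: 1 + 37 = 38 + A, so A = 0.
Conserve atomic number: 0 + 18 = 18 + Z, so Z = 0.
A = 0 and Z = 0 is ^0_0 γ — a gamma ray.

gamma ray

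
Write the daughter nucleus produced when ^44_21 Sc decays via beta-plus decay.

Ca-44

Beta-plus decay: mass number changes by +0, atomic number by -1.
A: 44 = 44; Z: 21 − 1 = 20.
Z = 20 is calcium, so the daughter is ^44_20 Ca.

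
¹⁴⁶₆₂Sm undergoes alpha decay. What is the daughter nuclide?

Nd-142

Alpha decay: mass number changes by -4, atomic number by -2.
A: 146 − 4 = 142; Z: 62 − 2 = 60.
Z = 60 is neodymium, so the daughter is ¹⁴²₆₀Nd.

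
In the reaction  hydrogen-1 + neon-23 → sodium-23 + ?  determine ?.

neutron

Conserve mass number: 1 + 23 = 23 + A, so A = 1.
Conserve atomic number: 1 + 10 = 11 + Z, so Z = 0.
A = 1 and Z = 0 is neutron — a neutron.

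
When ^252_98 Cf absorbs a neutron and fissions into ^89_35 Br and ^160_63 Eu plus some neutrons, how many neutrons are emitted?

Conserve mass number: 253 = 89 + 160 + k, so k = 253 − 249 = 4.
Check atomic number: 98 = 35 + 63 + 0 = 98. ✓

4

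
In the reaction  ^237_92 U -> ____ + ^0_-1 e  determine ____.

Conserve mass number: 237 = A + 0, so A = 237.
Conserve atomic number: 92 = Z − 1, so Z = 93.
Z = 93 is neptunium, so the species is ^237_93 Np.

Np-237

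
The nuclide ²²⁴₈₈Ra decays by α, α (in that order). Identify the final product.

Po-216

Start: (A, Z) = (224, 88).
After α: (220, 86).
After α: (216, 84).
Z = 84 is polonium.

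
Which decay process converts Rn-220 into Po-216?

alpha decay

ΔA = 216 − 220 = -4; ΔZ = 84 − 86 = -2.
A drops by 4 and Z drops by 2 — the signature of alpha emission.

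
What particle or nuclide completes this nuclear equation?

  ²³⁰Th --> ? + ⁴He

Conserve mass number: 230 = A + 4, so A = 226.
Conserve atomic number: 90 = Z + 2, so Z = 88.
Z = 88 is radium, so the species is ²²⁶Ra.

Ra-226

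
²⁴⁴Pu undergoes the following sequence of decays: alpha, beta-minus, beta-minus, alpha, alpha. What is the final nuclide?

Start: (A, Z) = (244, 94).
After α: (240, 92).
After β⁻: (240, 93).
After β⁻: (240, 94).
After α: (236, 92).
After α: (232, 90).
Z = 90 is thorium.

Th-232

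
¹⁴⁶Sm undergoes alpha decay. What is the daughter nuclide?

Nd-142

Alpha decay: mass number changes by -4, atomic number by -2.
A: 146 − 4 = 142; Z: 62 − 2 = 60.
Z = 60 is neodymium, so the daughter is ¹⁴²Nd.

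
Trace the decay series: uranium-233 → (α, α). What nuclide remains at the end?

Start: (A, Z) = (233, 92).
After α: (229, 90).
After α: (225, 88).
Z = 88 is radium.

Ra-225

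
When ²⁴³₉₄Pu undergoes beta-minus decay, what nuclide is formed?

Am-243

Beta-minus decay: mass number changes by +0, atomic number by +1.
A: 243 = 243; Z: 94 + 1 = 95.
Z = 95 is americium, so the daughter is ²⁴³₉₅Am.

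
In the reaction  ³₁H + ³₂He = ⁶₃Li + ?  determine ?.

Conserve mass number: 3 + 3 = 6 + A, so A = 0.
Conserve atomic number: 1 + 2 = 3 + Z, so Z = 0.
A = 0 and Z = 0 is ⁰₀γ — a gamma ray.

gamma ray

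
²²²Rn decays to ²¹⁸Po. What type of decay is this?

ΔA = 218 − 222 = -4; ΔZ = 84 − 86 = -2.
A drops by 4 and Z drops by 2 — the signature of alpha emission.

alpha decay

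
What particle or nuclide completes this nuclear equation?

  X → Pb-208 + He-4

Conserve mass number: A = 208 + 4, so A = 212.
Conserve atomic number: Z = 82 + 2, so Z = 84.
Z = 84 is polonium, so the species is Po-212.

Po-212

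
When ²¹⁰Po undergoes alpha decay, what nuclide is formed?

Alpha decay: mass number changes by -4, atomic number by -2.
A: 210 − 4 = 206; Z: 84 − 2 = 82.
Z = 82 is lead, so the daughter is ²⁰⁶Pb.

Pb-206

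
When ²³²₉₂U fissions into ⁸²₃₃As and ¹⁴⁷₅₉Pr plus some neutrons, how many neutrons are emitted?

Conserve mass number: 232 = 82 + 147 + k, so k = 232 − 229 = 3.
Check atomic number: 92 = 33 + 59 + 0 = 92. ✓

3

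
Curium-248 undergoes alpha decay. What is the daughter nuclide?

Pu-244

Alpha decay: mass number changes by -4, atomic number by -2.
A: 248 − 4 = 244; Z: 96 − 2 = 94.
Z = 94 is plutonium, so the daughter is plutonium-244.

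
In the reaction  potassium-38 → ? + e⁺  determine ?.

Ar-38

Conserve mass number: 38 = A + 0, so A = 38.
Conserve atomic number: 19 = Z + 1, so Z = 18.
Z = 18 is argon, so the species is argon-38.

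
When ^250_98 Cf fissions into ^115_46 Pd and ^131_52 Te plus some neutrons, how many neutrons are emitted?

Conserve mass number: 250 = 115 + 131 + k, so k = 250 − 246 = 4.
Check atomic number: 98 = 46 + 52 + 0 = 98. ✓

4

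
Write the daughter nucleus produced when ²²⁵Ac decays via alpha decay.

Alpha decay: mass number changes by -4, atomic number by -2.
A: 225 − 4 = 221; Z: 89 − 2 = 87.
Z = 87 is francium, so the daughter is ²²¹Fr.

Fr-221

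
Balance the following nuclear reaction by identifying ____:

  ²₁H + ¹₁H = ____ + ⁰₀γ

Conserve mass number: 2 + 1 = A + 0, so A = 3.
Conserve atomic number: 1 + 1 = Z + 0, so Z = 2.
Z = 2 is helium, so the species is ³₂He.

He-3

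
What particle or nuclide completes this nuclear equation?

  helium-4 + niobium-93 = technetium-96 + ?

Conserve mass number: 4 + 93 = 96 + A, so A = 1.
Conserve atomic number: 2 + 41 = 43 + Z, so Z = 0.
A = 1 and Z = 0 is neutron — a neutron.

neutron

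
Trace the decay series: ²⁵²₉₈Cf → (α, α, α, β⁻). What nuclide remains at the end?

Start: (A, Z) = (252, 98).
After α: (248, 96).
After α: (244, 94).
After α: (240, 92).
After β⁻: (240, 93).
Z = 93 is neptunium.

Np-240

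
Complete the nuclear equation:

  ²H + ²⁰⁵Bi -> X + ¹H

Bi-206

Conserve mass number: 2 + 205 = A + 1, so A = 206.
Conserve atomic number: 1 + 83 = Z + 1, so Z = 83.
Z = 83 is bismuth, so the species is ²⁰⁶Bi.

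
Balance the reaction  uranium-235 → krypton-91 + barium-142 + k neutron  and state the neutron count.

Conserve mass number: 235 = 91 + 142 + k, so k = 235 − 233 = 2.
Check atomic number: 92 = 36 + 56 + 0 = 92. ✓

2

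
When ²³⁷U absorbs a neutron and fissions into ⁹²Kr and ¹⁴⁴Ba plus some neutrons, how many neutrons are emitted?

2

Conserve mass number: 238 = 92 + 144 + k, so k = 238 − 236 = 2.
Check atomic number: 92 = 36 + 56 + 0 = 92. ✓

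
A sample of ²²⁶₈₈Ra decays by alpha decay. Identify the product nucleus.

Rn-222

Alpha decay: mass number changes by -4, atomic number by -2.
A: 226 − 4 = 222; Z: 88 − 2 = 86.
Z = 86 is radon, so the daughter is ²²²₈₆Rn.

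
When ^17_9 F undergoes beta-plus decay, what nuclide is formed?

O-17

Beta-plus decay: mass number changes by +0, atomic number by -1.
A: 17 = 17; Z: 9 − 1 = 8.
Z = 8 is oxygen, so the daughter is ^17_8 O.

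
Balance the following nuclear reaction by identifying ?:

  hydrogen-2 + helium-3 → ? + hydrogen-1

He-4

Conserve mass number: 2 + 3 = A + 1, so A = 4.
Conserve atomic number: 1 + 2 = Z + 1, so Z = 2.
A = 4 and Z = 2 is helium-4 — an alpha particle.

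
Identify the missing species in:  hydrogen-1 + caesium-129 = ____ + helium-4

Conserve mass number: 1 + 129 = A + 4, so A = 126.
Conserve atomic number: 1 + 55 = Z + 2, so Z = 54.
Z = 54 is xenon, so the species is xenon-126.

Xe-126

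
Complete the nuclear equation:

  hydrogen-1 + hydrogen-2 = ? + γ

Conserve mass number: 1 + 2 = A + 0, so A = 3.
Conserve atomic number: 1 + 1 = Z + 0, so Z = 2.
Z = 2 is helium, so the species is helium-3.

He-3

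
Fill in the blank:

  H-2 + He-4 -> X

Conserve mass number: 2 + 4 = A, so A = 6.
Conserve atomic number: 1 + 2 = Z, so Z = 3.
Z = 3 is lithium, so the species is Li-6.

Li-6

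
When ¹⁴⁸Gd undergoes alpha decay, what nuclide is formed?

Sm-144

Alpha decay: mass number changes by -4, atomic number by -2.
A: 148 − 4 = 144; Z: 64 − 2 = 62.
Z = 62 is samarium, so the daughter is ¹⁴⁴Sm.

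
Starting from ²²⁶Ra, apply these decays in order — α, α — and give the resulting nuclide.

Po-218

Start: (A, Z) = (226, 88).
After α: (222, 86).
After α: (218, 84).
Z = 84 is polonium.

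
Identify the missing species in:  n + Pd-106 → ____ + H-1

Rh-106

Conserve mass number: 1 + 106 = A + 1, so A = 106.
Conserve atomic number: 0 + 46 = Z + 1, so Z = 45.
Z = 45 is rhodium, so the species is Rh-106.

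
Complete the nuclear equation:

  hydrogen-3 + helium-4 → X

Li-7

Conserve mass number: 3 + 4 = A, so A = 7.
Conserve atomic number: 1 + 2 = Z, so Z = 3.
Z = 3 is lithium, so the species is lithium-7.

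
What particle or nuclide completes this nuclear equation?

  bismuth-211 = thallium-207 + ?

alpha particle

Conserve mass number: 211 = 207 + A, so A = 4.
Conserve atomic number: 83 = 81 + Z, so Z = 2.
A = 4 and Z = 2 is helium-4 — an alpha particle.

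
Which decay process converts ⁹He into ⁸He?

neutron emission

ΔA = 8 − 9 = -1; ΔZ = 2 − 2 = +0.
A drops by 1 with Z unchanged — a neutron was emitted.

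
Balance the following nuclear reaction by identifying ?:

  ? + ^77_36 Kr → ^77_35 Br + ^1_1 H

neutron

Conserve mass number: A + 77 = 77 + 1, so A = 1.
Conserve atomic number: Z + 36 = 35 + 1, so Z = 0.
A = 1 and Z = 0 is ^1_0 n — a neutron.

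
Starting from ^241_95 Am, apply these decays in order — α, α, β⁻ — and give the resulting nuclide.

Start: (A, Z) = (241, 95).
After α: (237, 93).
After α: (233, 91).
After β⁻: (233, 92).
Z = 92 is uranium.

U-233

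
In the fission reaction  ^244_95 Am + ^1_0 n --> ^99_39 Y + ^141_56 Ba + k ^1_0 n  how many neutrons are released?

Conserve mass number: 245 = 99 + 141 + k, so k = 245 − 240 = 5.
Check atomic number: 95 = 39 + 56 + 0 = 95. ✓

5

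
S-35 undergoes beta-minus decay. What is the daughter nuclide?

Beta-minus decay: mass number changes by +0, atomic number by +1.
A: 35 = 35; Z: 16 + 1 = 17.
Z = 17 is chlorine, so the daughter is Cl-35.

Cl-35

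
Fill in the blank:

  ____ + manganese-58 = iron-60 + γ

Conserve mass number: A + 58 = 60 + 0, so A = 2.
Conserve atomic number: Z + 25 = 26 + 0, so Z = 1.
A = 2 and Z = 1 is hydrogen-2 — a deuteron.

deuteron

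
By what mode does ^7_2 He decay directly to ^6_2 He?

neutron emission

ΔA = 6 − 7 = -1; ΔZ = 2 − 2 = +0.
A drops by 1 with Z unchanged — a neutron was emitted.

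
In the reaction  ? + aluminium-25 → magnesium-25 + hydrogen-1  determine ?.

neutron

Conserve mass number: A + 25 = 25 + 1, so A = 1.
Conserve atomic number: Z + 13 = 12 + 1, so Z = 0.
A = 1 and Z = 0 is neutron — a neutron.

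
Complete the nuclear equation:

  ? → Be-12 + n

Be-13

Conserve mass number: A = 12 + 1, so A = 13.
Conserve atomic number: Z = 4 + 0, so Z = 4.
Z = 4 is beryllium, so the species is Be-13.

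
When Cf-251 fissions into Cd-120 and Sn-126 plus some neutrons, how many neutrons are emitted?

Conserve mass number: 251 = 120 + 126 + k, so k = 251 − 246 = 5.
Check atomic number: 98 = 48 + 50 + 0 = 98. ✓

5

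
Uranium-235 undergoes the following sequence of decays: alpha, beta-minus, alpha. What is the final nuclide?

Start: (A, Z) = (235, 92).
After α: (231, 90).
After β⁻: (231, 91).
After α: (227, 89).
Z = 89 is actinium.

Ac-227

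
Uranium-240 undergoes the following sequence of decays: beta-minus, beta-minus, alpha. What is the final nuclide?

Start: (A, Z) = (240, 92).
After β⁻: (240, 93).
After β⁻: (240, 94).
After α: (236, 92).
Z = 92 is uranium.

U-236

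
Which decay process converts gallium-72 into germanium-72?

ΔA = 72 − 72 = 0; ΔZ = 32 − 31 = +1.
A is unchanged and Z rises by 1 — a neutron has become a proton (β⁻ decay).

beta-minus decay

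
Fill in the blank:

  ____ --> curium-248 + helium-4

Cf-252

Conserve mass number: A = 248 + 4, so A = 252.
Conserve atomic number: Z = 96 + 2, so Z = 98.
Z = 98 is californium, so the species is californium-252.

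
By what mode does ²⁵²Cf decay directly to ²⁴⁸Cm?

ΔA = 248 − 252 = -4; ΔZ = 96 − 98 = -2.
A drops by 4 and Z drops by 2 — the signature of alpha emission.

alpha decay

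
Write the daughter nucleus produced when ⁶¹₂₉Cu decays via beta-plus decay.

Ni-61

Beta-plus decay: mass number changes by +0, atomic number by -1.
A: 61 = 61; Z: 29 − 1 = 28.
Z = 28 is nickel, so the daughter is ⁶¹₂₈Ni.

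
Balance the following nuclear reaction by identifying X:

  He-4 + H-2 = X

Li-6

Conserve mass number: 4 + 2 = A, so A = 6.
Conserve atomic number: 2 + 1 = Z, so Z = 3.
Z = 3 is lithium, so the species is Li-6.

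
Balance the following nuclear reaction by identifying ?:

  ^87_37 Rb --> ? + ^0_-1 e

Conserve mass number: 87 = A + 0, so A = 87.
Conserve atomic number: 37 = Z − 1, so Z = 38.
Z = 38 is strontium, so the species is ^87_38 Sr.

Sr-87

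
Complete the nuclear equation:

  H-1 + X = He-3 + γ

Conserve mass number: 1 + A = 3 + 0, so A = 2.
Conserve atomic number: 1 + Z = 2 + 0, so Z = 1.
A = 2 and Z = 1 is H-2 — a deuteron.

deuteron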